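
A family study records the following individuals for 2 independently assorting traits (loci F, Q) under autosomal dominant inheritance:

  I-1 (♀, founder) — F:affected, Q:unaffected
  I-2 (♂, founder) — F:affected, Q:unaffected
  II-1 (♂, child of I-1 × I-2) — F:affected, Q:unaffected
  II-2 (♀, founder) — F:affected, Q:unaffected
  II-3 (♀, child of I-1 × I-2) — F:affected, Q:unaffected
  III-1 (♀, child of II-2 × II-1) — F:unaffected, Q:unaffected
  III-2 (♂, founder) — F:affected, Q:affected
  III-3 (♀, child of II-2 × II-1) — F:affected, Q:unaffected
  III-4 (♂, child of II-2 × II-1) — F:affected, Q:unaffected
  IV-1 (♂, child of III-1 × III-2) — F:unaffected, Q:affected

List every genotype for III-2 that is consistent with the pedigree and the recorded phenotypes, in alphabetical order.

F/I-1 aff ·: Ff|FF
F/I-2 aff ·: Ff|FF
F/II-1 aff I-1×I-2: Ff
F/II-2 aff ·: Ff
F/II-3 aff I-1×I-2: Ff|FF
F/III-1 un II-2×II-1: ff
F/III-2 aff ·: Ff
F/III-3 aff II-2×II-1: Ff|FF
F/III-4 aff II-2×II-1: Ff|FF
F/IV-1 un III-1×III-2: ff
⇒ F over [I-1,I-2,II-1,II-2,II-3,III-1,III-2,III-3,III-4,IV-1]: 24 consistent
Q/I-1 un ·: qq
Q/I-2 un ·: qq
Q/II-1 un I-1×I-2: qq
Q/II-2 un ·: qq
Q/II-3 un I-1×I-2: qq
Q/III-1 un II-2×II-1: qq
Q/III-2 aff ·: Qq|QQ
Q/III-3 un II-2×II-1: qq
Q/III-4 un II-2×II-1: qq
Q/IV-1 aff III-1×III-2: Qq
⇒ Q over [I-1,I-2,II-1,II-2,II-3,III-1,III-2,III-3,III-4,IV-1]: 2 consistent

III-2 ∈ {Ff QQ, Ff Qq}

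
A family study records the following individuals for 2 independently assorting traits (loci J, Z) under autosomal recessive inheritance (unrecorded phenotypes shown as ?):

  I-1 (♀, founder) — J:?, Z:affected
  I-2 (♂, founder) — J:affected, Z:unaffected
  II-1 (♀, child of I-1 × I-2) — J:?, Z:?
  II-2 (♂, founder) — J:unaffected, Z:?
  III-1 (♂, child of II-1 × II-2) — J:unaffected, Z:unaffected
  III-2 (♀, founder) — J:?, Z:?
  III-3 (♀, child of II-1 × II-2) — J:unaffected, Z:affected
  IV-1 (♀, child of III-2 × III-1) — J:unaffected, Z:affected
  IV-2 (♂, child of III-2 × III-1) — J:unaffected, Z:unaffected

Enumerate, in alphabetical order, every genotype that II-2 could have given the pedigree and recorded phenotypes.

II-2 ∈ {JJ Zz, JJ zz, Jj Zz, Jj zz}

J/I-1 ? ·: JJ|Jj|jj
J/I-2 aff ·: jj
J/II-1 ? I-1×I-2: Jj|jj
J/II-2 un ·: JJ|Jj
J/III-1 un II-1×II-2: JJ|Jj
J/III-2 ? ·: JJ|Jj|jj
J/III-3 un II-1×II-2: JJ|Jj
J/IV-1 un III-2×III-1: JJ|Jj
J/IV-2 un III-2×III-1: JJ|Jj
⇒ J over [I-1,I-2,II-1,II-2,III-1,III-2,III-3,IV-1,IV-2]: 156 consistent
Z/I-1 aff ·: zz
Z/I-2 un ·: ZZ|Zz
Z/II-1 ? I-1×I-2: Zz|zz
Z/II-2 ? ·: Zz|zz
Z/III-1 un II-1×II-2: Zz
Z/III-2 ? ·: Zz|zz
Z/III-3 aff II-1×II-2: zz
Z/IV-1 aff III-2×III-1: zz
Z/IV-2 un III-2×III-1: ZZ|Zz
⇒ Z over [I-1,I-2,II-1,II-2,III-1,III-2,III-3,IV-1,IV-2]: 15 consistent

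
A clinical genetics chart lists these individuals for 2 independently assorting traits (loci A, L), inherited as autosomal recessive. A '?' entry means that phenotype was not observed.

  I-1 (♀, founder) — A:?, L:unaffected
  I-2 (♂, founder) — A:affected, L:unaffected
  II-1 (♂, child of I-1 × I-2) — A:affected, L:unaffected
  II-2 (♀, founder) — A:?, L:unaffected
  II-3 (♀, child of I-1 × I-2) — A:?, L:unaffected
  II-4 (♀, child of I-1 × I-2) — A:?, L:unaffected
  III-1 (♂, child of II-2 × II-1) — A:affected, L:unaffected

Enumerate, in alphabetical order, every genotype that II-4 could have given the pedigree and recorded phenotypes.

II-4 ∈ {Aa LL, Aa Ll, aa LL, aa Ll}

A/I-1 ? ·: Aa|aa
A/I-2 aff ·: aa
A/II-1 aff I-1×I-2: aa
A/II-2 ? ·: Aa|aa
A/II-3 ? I-1×I-2: Aa|aa
A/II-4 ? I-1×I-2: Aa|aa
A/III-1 aff II-2×II-1: aa
⇒ A over [I-1,I-2,II-1,II-2,II-3,II-4,III-1]: 10 consistent
L/I-1 un ·: LL|Ll
L/I-2 un ·: LL|Ll
L/II-1 un I-1×I-2: LL|Ll
L/II-2 un ·: LL|Ll
L/II-3 un I-1×I-2: LL|Ll
L/II-4 un I-1×I-2: LL|Ll
L/III-1 un II-2×II-1: LL|Ll
⇒ L over [I-1,I-2,II-1,II-2,II-3,II-4,III-1]: 87 consistent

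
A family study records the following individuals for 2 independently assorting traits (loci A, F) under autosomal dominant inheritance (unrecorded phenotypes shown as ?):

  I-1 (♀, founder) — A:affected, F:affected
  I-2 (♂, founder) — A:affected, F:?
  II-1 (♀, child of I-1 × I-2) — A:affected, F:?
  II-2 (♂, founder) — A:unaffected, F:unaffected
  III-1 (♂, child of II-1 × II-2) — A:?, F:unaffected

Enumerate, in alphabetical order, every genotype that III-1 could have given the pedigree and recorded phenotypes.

A/I-1 aff ·: Aa|AA
A/I-2 aff ·: Aa|AA
A/II-1 aff I-1×I-2: Aa|AA
A/II-2 un ·: aa
A/III-1 ? II-1×II-2: aa|Aa
⇒ A over [I-1,I-2,II-1,II-2,III-1]: 10 consistent
F/I-1 aff ·: Ff|FF
F/I-2 ? ·: ff|Ff|FF
F/II-1 ? I-1×I-2: ff|Ff
F/II-2 un ·: ff
F/III-1 un II-1×II-2: ff
⇒ F over [I-1,I-2,II-1,II-2,III-1]: 7 consistent

III-1 ∈ {Aa ff, aa ff}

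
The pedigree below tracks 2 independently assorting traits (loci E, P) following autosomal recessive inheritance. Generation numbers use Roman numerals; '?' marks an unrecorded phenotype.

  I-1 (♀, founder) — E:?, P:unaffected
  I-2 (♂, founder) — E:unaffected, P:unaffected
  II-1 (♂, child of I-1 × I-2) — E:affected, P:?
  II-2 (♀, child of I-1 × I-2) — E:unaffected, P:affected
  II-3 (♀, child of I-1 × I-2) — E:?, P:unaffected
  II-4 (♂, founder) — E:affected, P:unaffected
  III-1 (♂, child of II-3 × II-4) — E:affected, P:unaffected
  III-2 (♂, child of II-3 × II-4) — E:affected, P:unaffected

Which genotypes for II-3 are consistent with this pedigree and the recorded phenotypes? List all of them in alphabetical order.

II-3 ∈ {Ee PP, Ee Pp, ee PP, ee Pp}

E/I-1 ? ·: Ee|ee
E/I-2 un ·: Ee
E/II-1 aff I-1×I-2: ee
E/II-2 un I-1×I-2: EE|Ee
E/II-3 ? I-1×I-2: Ee|ee
E/II-4 aff ·: ee
E/III-1 aff II-3×II-4: ee
E/III-2 aff II-3×II-4: ee
⇒ E over [I-1,I-2,II-1,II-2,II-3,II-4,III-1,III-2]: 6 consistent
P/I-1 un ·: Pp
P/I-2 un ·: Pp
P/II-1 ? I-1×I-2: PP|Pp|pp
P/II-2 aff I-1×I-2: pp
P/II-3 un I-1×I-2: PP|Pp
P/II-4 un ·: PP|Pp
P/III-1 un II-3×II-4: PP|Pp
P/III-2 un II-3×II-4: PP|Pp
⇒ P over [I-1,I-2,II-1,II-2,II-3,II-4,III-1,III-2]: 39 consistent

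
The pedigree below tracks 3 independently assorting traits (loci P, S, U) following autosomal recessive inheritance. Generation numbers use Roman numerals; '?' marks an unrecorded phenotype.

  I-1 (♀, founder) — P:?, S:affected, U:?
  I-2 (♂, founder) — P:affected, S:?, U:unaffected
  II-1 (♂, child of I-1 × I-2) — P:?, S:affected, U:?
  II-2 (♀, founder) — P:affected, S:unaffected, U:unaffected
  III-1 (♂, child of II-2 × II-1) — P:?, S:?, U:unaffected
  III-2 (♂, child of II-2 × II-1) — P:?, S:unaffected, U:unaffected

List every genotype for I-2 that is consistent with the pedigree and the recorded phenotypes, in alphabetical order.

P/I-1 ? ·: PP|Pp|pp
P/I-2 aff ·: pp
P/II-1 ? I-1×I-2: Pp|pp
P/II-2 aff ·: pp
P/III-1 ? II-2×II-1: Pp|pp
P/III-2 ? II-2×II-1: Pp|pp
⇒ P over [I-1,I-2,II-1,II-2,III-1,III-2]: 10 consistent
S/I-1 aff ·: ss
S/I-2 ? ·: Ss|ss
S/II-1 aff I-1×I-2: ss
S/II-2 un ·: SS|Ss
S/III-1 ? II-2×II-1: Ss|ss
S/III-2 un II-2×II-1: Ss
⇒ S over [I-1,I-2,II-1,II-2,III-1,III-2]: 6 consistent
U/I-1 ? ·: UU|Uu|uu
U/I-2 un ·: UU|Uu
U/II-1 ? I-1×I-2: UU|Uu|uu
U/II-2 un ·: UU|Uu
U/III-1 un II-2×II-1: UU|Uu
U/III-2 un II-2×II-1: UU|Uu
⇒ U over [I-1,I-2,II-1,II-2,III-1,III-2]: 64 consistent

I-2 ∈ {pp Ss UU, pp Ss Uu, pp ss UU, pp ss Uu}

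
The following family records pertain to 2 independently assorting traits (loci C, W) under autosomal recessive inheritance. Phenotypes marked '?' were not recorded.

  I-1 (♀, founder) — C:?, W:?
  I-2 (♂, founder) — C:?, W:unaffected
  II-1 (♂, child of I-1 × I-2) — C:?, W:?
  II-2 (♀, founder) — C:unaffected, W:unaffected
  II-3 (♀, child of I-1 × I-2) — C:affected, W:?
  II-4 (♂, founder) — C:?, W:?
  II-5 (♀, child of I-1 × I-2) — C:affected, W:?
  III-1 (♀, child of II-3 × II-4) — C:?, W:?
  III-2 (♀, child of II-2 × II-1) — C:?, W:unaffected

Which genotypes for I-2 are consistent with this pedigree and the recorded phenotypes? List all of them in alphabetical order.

I-2 ∈ {Cc WW, Cc Ww, cc WW, cc Ww}

C/I-1 ? ·: Cc|cc
C/I-2 ? ·: Cc|cc
C/II-1 ? I-1×I-2: CC|Cc|cc
C/II-2 un ·: CC|Cc
C/II-3 aff I-1×I-2: cc
C/II-4 ? ·: CC|Cc|cc
C/II-5 aff I-1×I-2: cc
C/III-1 ? II-3×II-4: Cc|cc
C/III-2 ? II-2×II-1: CC|Cc|cc
⇒ C over [I-1,I-2,II-1,II-2,II-3,II-4,II-5,III-1,III-2]: 120 consistent
W/I-1 ? ·: WW|Ww|ww
W/I-2 un ·: WW|Ww
W/II-1 ? I-1×I-2: WW|Ww|ww
W/II-2 un ·: WW|Ww
W/II-3 ? I-1×I-2: WW|Ww|ww
W/II-4 ? ·: WW|Ww|ww
W/II-5 ? I-1×I-2: WW|Ww|ww
W/III-1 ? II-3×II-4: WW|Ww|ww
W/III-2 un II-2×II-1: WW|Ww
⇒ W over [I-1,I-2,II-1,II-2,II-3,II-4,II-5,III-1,III-2]: 885 consistent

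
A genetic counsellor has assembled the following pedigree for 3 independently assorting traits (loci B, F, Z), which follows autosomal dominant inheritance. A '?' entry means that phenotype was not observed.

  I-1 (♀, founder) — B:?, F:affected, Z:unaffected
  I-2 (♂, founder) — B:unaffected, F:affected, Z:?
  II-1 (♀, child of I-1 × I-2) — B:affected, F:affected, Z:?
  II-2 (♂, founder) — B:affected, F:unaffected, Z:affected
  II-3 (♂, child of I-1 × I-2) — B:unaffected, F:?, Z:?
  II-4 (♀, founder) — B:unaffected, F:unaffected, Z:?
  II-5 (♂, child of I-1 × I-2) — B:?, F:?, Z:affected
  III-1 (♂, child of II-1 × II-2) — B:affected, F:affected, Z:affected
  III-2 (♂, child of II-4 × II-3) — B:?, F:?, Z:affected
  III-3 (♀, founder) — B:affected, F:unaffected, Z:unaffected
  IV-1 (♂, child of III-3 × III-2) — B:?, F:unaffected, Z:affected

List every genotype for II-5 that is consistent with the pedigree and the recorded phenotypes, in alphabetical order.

B/I-1 ? ·: Bb
B/I-2 un ·: bb
B/II-1 aff I-1×I-2: Bb
B/II-2 aff ·: Bb|BB
B/II-3 un I-1×I-2: bb
B/II-4 un ·: bb
B/II-5 ? I-1×I-2: bb|Bb
B/III-1 aff II-1×II-2: Bb|BB
B/III-2 ? II-4×II-3: bb
B/III-3 aff ·: Bb|BB
B/IV-1 ? III-3×III-2: bb|Bb
⇒ B over [I-1,I-2,II-1,II-2,II-3,II-4,II-5,III-1,III-2,III-3,IV-1]: 24 consistent
F/I-1 aff ·: Ff|FF
F/I-2 aff ·: Ff|FF
F/II-1 aff I-1×I-2: Ff|FF
F/II-2 un ·: ff
F/II-3 ? I-1×I-2: ff|Ff|FF
F/II-4 un ·: ff
F/II-5 ? I-1×I-2: ff|Ff|FF
F/III-1 aff II-1×II-2: Ff
F/III-2 ? II-4×II-3: ff|Ff
F/III-3 un ·: ff
F/IV-1 un III-3×III-2: ff
⇒ F over [I-1,I-2,II-1,II-2,II-3,II-4,II-5,III-1,III-2,III-3,IV-1]: 49 consistent
Z/I-1 un ·: zz
Z/I-2 ? ·: Zz|ZZ
Z/II-1 ? I-1×I-2: zz|Zz
Z/II-2 aff ·: Zz|ZZ
Z/II-3 ? I-1×I-2: zz|Zz
Z/II-4 ? ·: zz|Zz|ZZ
Z/II-5 aff I-1×I-2: Zz
Z/III-1 aff II-1×II-2: Zz|ZZ
Z/III-2 aff II-4×II-3: Zz|ZZ
Z/III-3 un ·: zz
Z/IV-1 aff III-3×III-2: Zz
⇒ Z over [I-1,I-2,II-1,II-2,II-3,II-4,II-5,III-1,III-2,III-3,IV-1]: 62 consistent

II-5 ∈ {Bb FF Zz, Bb Ff Zz, Bb ff Zz, bb FF Zz, bb Ff Zz, bb ff Zz}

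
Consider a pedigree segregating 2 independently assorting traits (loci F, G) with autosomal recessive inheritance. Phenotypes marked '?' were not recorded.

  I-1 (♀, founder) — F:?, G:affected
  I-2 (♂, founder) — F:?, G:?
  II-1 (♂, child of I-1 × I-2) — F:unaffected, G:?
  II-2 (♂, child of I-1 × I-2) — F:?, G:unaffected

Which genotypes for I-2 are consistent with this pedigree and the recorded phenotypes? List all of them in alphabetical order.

I-2 ∈ {FF GG, FF Gg, Ff GG, Ff Gg, ff GG, ff Gg}

F/I-1 ? ·: FF|Ff|ff
F/I-2 ? ·: FF|Ff|ff
F/II-1 un I-1×I-2: FF|Ff
F/II-2 ? I-1×I-2: FF|Ff|ff
⇒ F over [I-1,I-2,II-1,II-2]: 21 consistent
G/I-1 aff ·: gg
G/I-2 ? ·: GG|Gg
G/II-1 ? I-1×I-2: Gg|gg
G/II-2 un I-1×I-2: Gg
⇒ G over [I-1,I-2,II-1,II-2]: 3 consistent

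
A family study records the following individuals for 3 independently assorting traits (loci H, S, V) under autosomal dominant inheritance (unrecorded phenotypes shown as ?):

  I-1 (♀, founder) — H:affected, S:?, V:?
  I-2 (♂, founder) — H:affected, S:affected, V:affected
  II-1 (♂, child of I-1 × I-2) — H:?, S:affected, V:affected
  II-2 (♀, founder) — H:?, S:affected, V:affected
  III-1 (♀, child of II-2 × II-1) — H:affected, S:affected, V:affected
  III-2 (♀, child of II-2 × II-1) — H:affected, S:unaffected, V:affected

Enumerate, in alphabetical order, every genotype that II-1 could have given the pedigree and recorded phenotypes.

II-1 ∈ {HH Ss VV, HH Ss Vv, Hh Ss VV, Hh Ss Vv, hh Ss VV, hh Ss Vv}

H/I-1 aff ·: Hh|HH
H/I-2 aff ·: Hh|HH
H/II-1 ? I-1×I-2: hh|Hh|HH
H/II-2 ? ·: hh|Hh|HH
H/III-1 aff II-2×II-1: Hh|HH
H/III-2 aff II-2×II-1: Hh|HH
⇒ H over [I-1,I-2,II-1,II-2,III-1,III-2]: 53 consistent
S/I-1 ? ·: ss|Ss|SS
S/I-2 aff ·: Ss|SS
S/II-1 aff I-1×I-2: Ss
S/II-2 aff ·: Ss
S/III-1 aff II-2×II-1: Ss|SS
S/III-2 un II-2×II-1: ss
⇒ S over [I-1,I-2,II-1,II-2,III-1,III-2]: 10 consistent
V/I-1 ? ·: vv|Vv|VV
V/I-2 aff ·: Vv|VV
V/II-1 aff I-1×I-2: Vv|VV
V/II-2 aff ·: Vv|VV
V/III-1 aff II-2×II-1: Vv|VV
V/III-2 aff II-2×II-1: Vv|VV
⇒ V over [I-1,I-2,II-1,II-2,III-1,III-2]: 60 consistent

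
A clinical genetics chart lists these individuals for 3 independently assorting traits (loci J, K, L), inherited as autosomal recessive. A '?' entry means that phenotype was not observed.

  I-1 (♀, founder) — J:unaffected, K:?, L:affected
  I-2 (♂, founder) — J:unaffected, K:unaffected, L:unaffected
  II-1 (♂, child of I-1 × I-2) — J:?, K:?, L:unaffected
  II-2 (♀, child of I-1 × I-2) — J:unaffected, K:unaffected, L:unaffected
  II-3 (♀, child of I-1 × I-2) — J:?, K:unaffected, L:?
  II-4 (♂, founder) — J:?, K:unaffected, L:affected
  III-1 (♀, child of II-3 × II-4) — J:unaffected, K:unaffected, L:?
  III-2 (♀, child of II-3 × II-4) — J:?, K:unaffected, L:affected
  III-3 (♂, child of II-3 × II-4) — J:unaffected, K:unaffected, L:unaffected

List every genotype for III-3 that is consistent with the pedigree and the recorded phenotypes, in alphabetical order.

J/I-1 un ·: JJ|Jj
J/I-2 un ·: JJ|Jj
J/II-1 ? I-1×I-2: JJ|Jj|jj
J/II-2 un I-1×I-2: JJ|Jj
J/II-3 ? I-1×I-2: JJ|Jj|jj
J/II-4 ? ·: JJ|Jj|jj
J/III-1 un II-3×II-4: JJ|Jj
J/III-2 ? II-3×II-4: JJ|Jj|jj
J/III-3 un II-3×II-4: JJ|Jj
⇒ J over [I-1,I-2,II-1,II-2,II-3,II-4,III-1,III-2,III-3]: 476 consistent
K/I-1 ? ·: KK|Kk|kk
K/I-2 un ·: KK|Kk
K/II-1 ? I-1×I-2: KK|Kk|kk
K/II-2 un I-1×I-2: KK|Kk
K/II-3 un I-1×I-2: KK|Kk
K/II-4 un ·: KK|Kk
K/III-1 un II-3×II-4: KK|Kk
K/III-2 un II-3×II-4: KK|Kk
K/III-3 un II-3×II-4: KK|Kk
⇒ K over [I-1,I-2,II-1,II-2,II-3,II-4,III-1,III-2,III-3]: 407 consistent
L/I-1 aff ·: ll
L/I-2 un ·: LL|Ll
L/II-1 un I-1×I-2: Ll
L/II-2 un I-1×I-2: Ll
L/II-3 ? I-1×I-2: Ll
L/II-4 aff ·: ll
L/III-1 ? II-3×II-4: Ll|ll
L/III-2 aff II-3×II-4: ll
L/III-3 un II-3×II-4: Ll
⇒ L over [I-1,I-2,II-1,II-2,II-3,II-4,III-1,III-2,III-3]: 4 consistent

III-3 ∈ {JJ KK Ll, JJ Kk Ll, Jj KK Ll, Jj Kk Ll}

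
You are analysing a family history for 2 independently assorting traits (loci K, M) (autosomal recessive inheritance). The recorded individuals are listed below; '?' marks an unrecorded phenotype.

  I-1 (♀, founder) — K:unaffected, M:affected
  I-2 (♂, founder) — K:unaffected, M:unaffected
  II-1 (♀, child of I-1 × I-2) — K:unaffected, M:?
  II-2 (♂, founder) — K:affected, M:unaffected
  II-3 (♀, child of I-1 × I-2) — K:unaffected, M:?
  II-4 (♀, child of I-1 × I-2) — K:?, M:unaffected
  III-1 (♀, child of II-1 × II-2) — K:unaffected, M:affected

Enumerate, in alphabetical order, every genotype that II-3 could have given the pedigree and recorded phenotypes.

K/I-1 un ·: KK|Kk
K/I-2 un ·: KK|Kk
K/II-1 un I-1×I-2: KK|Kk
K/II-2 aff ·: kk
K/II-3 un I-1×I-2: KK|Kk
K/II-4 ? I-1×I-2: KK|Kk|kk
K/III-1 un II-1×II-2: Kk
⇒ K over [I-1,I-2,II-1,II-2,II-3,II-4,III-1]: 29 consistent
M/I-1 aff ·: mm
M/I-2 un ·: MM|Mm
M/II-1 ? I-1×I-2: Mm|mm
M/II-2 un ·: Mm
M/II-3 ? I-1×I-2: Mm|mm
M/II-4 un I-1×I-2: Mm
M/III-1 aff II-1×II-2: mm
⇒ M over [I-1,I-2,II-1,II-2,II-3,II-4,III-1]: 5 consistent

II-3 ∈ {KK Mm, KK mm, Kk Mm, Kk mm}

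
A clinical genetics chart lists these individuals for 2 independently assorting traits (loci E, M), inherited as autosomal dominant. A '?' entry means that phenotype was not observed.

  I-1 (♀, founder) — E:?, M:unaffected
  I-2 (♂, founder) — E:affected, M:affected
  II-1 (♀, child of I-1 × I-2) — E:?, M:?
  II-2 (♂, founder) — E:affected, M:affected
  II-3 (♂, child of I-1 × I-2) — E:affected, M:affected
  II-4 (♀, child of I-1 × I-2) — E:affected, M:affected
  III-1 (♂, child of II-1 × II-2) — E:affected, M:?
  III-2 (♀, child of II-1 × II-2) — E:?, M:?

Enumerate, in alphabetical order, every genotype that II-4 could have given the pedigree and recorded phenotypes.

II-4 ∈ {EE Mm, Ee Mm}

E/I-1 ? ·: ee|Ee|EE
E/I-2 aff ·: Ee|EE
E/II-1 ? I-1×I-2: ee|Ee|EE
E/II-2 aff ·: Ee|EE
E/II-3 aff I-1×I-2: Ee|EE
E/II-4 aff I-1×I-2: Ee|EE
E/III-1 aff II-1×II-2: Ee|EE
E/III-2 ? II-1×II-2: ee|Ee|EE
⇒ E over [I-1,I-2,II-1,II-2,II-3,II-4,III-1,III-2]: 220 consistent
M/I-1 un ·: mm
M/I-2 aff ·: Mm|MM
M/II-1 ? I-1×I-2: mm|Mm
M/II-2 aff ·: Mm|MM
M/II-3 aff I-1×I-2: Mm
M/II-4 aff I-1×I-2: Mm
M/III-1 ? II-1×II-2: mm|Mm|MM
M/III-2 ? II-1×II-2: mm|Mm|MM
⇒ M over [I-1,I-2,II-1,II-2,II-3,II-4,III-1,III-2]: 31 consistent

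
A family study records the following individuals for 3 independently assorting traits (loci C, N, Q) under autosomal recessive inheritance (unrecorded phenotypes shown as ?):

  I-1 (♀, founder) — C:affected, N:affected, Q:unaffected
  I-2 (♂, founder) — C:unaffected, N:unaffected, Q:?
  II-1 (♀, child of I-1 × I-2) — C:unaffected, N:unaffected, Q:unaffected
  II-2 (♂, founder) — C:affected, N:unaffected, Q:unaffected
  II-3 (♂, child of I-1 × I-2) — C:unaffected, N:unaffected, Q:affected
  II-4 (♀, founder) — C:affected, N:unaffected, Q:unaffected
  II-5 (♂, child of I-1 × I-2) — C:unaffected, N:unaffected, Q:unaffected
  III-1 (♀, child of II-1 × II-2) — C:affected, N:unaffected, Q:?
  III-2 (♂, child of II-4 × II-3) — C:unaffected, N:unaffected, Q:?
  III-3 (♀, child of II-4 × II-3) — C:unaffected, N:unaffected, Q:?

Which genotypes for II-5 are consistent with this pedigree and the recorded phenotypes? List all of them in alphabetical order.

C/I-1 aff ·: cc
C/I-2 un ·: CC|Cc
C/II-1 un I-1×I-2: Cc
C/II-2 aff ·: cc
C/II-3 un I-1×I-2: Cc
C/II-4 aff ·: cc
C/II-5 un I-1×I-2: Cc
C/III-1 aff II-1×II-2: cc
C/III-2 un II-4×II-3: Cc
C/III-3 un II-4×II-3: Cc
⇒ C over [I-1,I-2,II-1,II-2,II-3,II-4,II-5,III-1,III-2,III-3]: 2 consistent
N/I-1 aff ·: nn
N/I-2 un ·: NN|Nn
N/II-1 un I-1×I-2: Nn
N/II-2 un ·: NN|Nn
N/II-3 un I-1×I-2: Nn
N/II-4 un ·: NN|Nn
N/II-5 un I-1×I-2: Nn
N/III-1 un II-1×II-2: NN|Nn
N/III-2 un II-4×II-3: NN|Nn
N/III-3 un II-4×II-3: NN|Nn
⇒ N over [I-1,I-2,II-1,II-2,II-3,II-4,II-5,III-1,III-2,III-3]: 64 consistent
Q/I-1 un ·: Qq
Q/I-2 ? ·: Qq|qq
Q/II-1 un I-1×I-2: QQ|Qq
Q/II-2 un ·: QQ|Qq
Q/II-3 aff I-1×I-2: qq
Q/II-4 un ·: QQ|Qq
Q/II-5 un I-1×I-2: QQ|Qq
Q/III-1 ? II-1×II-2: QQ|Qq|qq
Q/III-2 ? II-4×II-3: Qq|qq
Q/III-3 ? II-4×II-3: Qq|qq
⇒ Q over [I-1,I-2,II-1,II-2,II-3,II-4,II-5,III-1,III-2,III-3]: 105 consistent

II-5 ∈ {Cc Nn QQ, Cc Nn Qq}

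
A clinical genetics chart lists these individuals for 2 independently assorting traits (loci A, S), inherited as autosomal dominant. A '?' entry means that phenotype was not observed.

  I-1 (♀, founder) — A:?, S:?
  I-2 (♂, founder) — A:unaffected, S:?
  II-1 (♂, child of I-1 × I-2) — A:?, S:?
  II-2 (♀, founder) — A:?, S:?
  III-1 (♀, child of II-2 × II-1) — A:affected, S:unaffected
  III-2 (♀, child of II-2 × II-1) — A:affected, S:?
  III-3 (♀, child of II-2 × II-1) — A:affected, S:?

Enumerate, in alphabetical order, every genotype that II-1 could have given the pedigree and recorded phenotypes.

A/I-1 ? ·: aa|Aa|AA
A/I-2 un ·: aa
A/II-1 ? I-1×I-2: aa|Aa
A/II-2 ? ·: aa|Aa|AA
A/III-1 aff II-2×II-1: Aa|AA
A/III-2 aff II-2×II-1: Aa|AA
A/III-3 aff II-2×II-1: Aa|AA
⇒ A over [I-1,I-2,II-1,II-2,III-1,III-2,III-3]: 38 consistent
S/I-1 ? ·: ss|Ss|SS
S/I-2 ? ·: ss|Ss|SS
S/II-1 ? I-1×I-2: ss|Ss
S/II-2 ? ·: ss|Ss
S/III-1 un II-2×II-1: ss
S/III-2 ? II-2×II-1: ss|Ss|SS
S/III-3 ? II-2×II-1: ss|Ss|SS
⇒ S over [I-1,I-2,II-1,II-2,III-1,III-2,III-3]: 111 consistent

II-1 ∈ {Aa Ss, Aa ss, aa Ss, aa ss}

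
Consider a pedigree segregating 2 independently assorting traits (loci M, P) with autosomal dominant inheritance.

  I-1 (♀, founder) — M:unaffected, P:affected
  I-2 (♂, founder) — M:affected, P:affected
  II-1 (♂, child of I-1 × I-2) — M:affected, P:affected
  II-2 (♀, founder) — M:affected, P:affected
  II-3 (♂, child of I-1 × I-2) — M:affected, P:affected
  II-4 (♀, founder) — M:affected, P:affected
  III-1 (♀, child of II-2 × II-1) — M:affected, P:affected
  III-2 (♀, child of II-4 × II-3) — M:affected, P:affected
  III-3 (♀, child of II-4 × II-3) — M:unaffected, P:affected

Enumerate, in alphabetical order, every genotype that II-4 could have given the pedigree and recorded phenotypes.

II-4 ∈ {Mm PP, Mm Pp}

M/I-1 un ·: mm
M/I-2 aff ·: Mm|MM
M/II-1 aff I-1×I-2: Mm
M/II-2 aff ·: Mm|MM
M/II-3 aff I-1×I-2: Mm
M/II-4 aff ·: Mm
M/III-1 aff II-2×II-1: Mm|MM
M/III-2 aff II-4×II-3: Mm|MM
M/III-3 un II-4×II-3: mm
⇒ M over [I-1,I-2,II-1,II-2,II-3,II-4,III-1,III-2,III-3]: 16 consistent
P/I-1 aff ·: Pp|PP
P/I-2 aff ·: Pp|PP
P/II-1 aff I-1×I-2: Pp|PP
P/II-2 aff ·: Pp|PP
P/II-3 aff I-1×I-2: Pp|PP
P/II-4 aff ·: Pp|PP
P/III-1 aff II-2×II-1: Pp|PP
P/III-2 aff II-4×II-3: Pp|PP
P/III-3 aff II-4×II-3: Pp|PP
⇒ P over [I-1,I-2,II-1,II-2,II-3,II-4,III-1,III-2,III-3]: 288 consistent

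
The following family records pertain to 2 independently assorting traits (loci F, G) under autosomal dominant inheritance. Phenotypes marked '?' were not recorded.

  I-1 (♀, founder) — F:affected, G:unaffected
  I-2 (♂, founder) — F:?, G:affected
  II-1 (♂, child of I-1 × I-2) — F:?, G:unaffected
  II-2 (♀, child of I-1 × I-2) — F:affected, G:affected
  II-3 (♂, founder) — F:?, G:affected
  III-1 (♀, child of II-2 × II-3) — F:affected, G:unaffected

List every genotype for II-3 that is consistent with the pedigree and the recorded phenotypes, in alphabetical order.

F/I-1 aff ·: Ff|FF
F/I-2 ? ·: ff|Ff|FF
F/II-1 ? I-1×I-2: ff|Ff|FF
F/II-2 aff I-1×I-2: Ff|FF
F/II-3 ? ·: ff|Ff|FF
F/III-1 aff II-2×II-3: Ff|FF
⇒ F over [I-1,I-2,II-1,II-2,II-3,III-1]: 82 consistent
G/I-1 un ·: gg
G/I-2 aff ·: Gg
G/II-1 un I-1×I-2: gg
G/II-2 aff I-1×I-2: Gg
G/II-3 aff ·: Gg
G/III-1 un II-2×II-3: gg
⇒ G over [I-1,I-2,II-1,II-2,II-3,III-1]: 1 consistent

II-3 ∈ {FF Gg, Ff Gg, ff Gg}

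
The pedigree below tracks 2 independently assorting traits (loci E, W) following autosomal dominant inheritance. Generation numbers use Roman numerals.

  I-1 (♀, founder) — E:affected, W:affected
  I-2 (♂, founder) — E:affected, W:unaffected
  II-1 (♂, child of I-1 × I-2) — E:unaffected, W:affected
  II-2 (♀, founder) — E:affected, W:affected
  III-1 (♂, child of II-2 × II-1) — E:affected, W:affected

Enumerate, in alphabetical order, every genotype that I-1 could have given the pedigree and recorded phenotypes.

E/I-1 aff ·: Ee
E/I-2 aff ·: Ee
E/II-1 un I-1×I-2: ee
E/II-2 aff ·: Ee|EE
E/III-1 aff II-2×II-1: Ee
⇒ E over [I-1,I-2,II-1,II-2,III-1]: 2 consistent
W/I-1 aff ·: Ww|WW
W/I-2 un ·: ww
W/II-1 aff I-1×I-2: Ww
W/II-2 aff ·: Ww|WW
W/III-1 aff II-2×II-1: Ww|WW
⇒ W over [I-1,I-2,II-1,II-2,III-1]: 8 consistent

I-1 ∈ {Ee WW, Ee Ww}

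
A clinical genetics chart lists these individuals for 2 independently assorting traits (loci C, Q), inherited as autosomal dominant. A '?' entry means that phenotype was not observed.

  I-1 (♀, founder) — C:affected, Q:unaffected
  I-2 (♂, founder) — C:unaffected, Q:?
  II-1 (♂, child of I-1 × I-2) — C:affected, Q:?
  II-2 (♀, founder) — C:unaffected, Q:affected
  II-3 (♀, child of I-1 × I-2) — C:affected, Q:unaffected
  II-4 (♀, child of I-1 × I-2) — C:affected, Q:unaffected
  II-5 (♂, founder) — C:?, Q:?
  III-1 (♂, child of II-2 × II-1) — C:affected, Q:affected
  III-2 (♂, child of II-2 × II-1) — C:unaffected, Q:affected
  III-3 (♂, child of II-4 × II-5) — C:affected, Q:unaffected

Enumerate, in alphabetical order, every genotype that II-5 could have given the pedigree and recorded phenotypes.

C/I-1 aff ·: Cc|CC
C/I-2 un ·: cc
C/II-1 aff I-1×I-2: Cc
C/II-2 un ·: cc
C/II-3 aff I-1×I-2: Cc
C/II-4 aff I-1×I-2: Cc
C/II-5 ? ·: cc|Cc|CC
C/III-1 aff II-2×II-1: Cc
C/III-2 un II-2×II-1: cc
C/III-3 aff II-4×II-5: Cc|CC
⇒ C over [I-1,I-2,II-1,II-2,II-3,II-4,II-5,III-1,III-2,III-3]: 10 consistent
Q/I-1 un ·: qq
Q/I-2 ? ·: qq|Qq
Q/II-1 ? I-1×I-2: qq|Qq
Q/II-2 aff ·: Qq|QQ
Q/II-3 un I-1×I-2: qq
Q/II-4 un I-1×I-2: qq
Q/II-5 ? ·: qq|Qq
Q/III-1 aff II-2×II-1: Qq|QQ
Q/III-2 aff II-2×II-1: Qq|QQ
Q/III-3 un II-4×II-5: qq
⇒ Q over [I-1,I-2,II-1,II-2,II-3,II-4,II-5,III-1,III-2,III-3]: 24 consistent

II-5 ∈ {CC Qq, CC qq, Cc Qq, Cc qq, cc Qq, cc qq}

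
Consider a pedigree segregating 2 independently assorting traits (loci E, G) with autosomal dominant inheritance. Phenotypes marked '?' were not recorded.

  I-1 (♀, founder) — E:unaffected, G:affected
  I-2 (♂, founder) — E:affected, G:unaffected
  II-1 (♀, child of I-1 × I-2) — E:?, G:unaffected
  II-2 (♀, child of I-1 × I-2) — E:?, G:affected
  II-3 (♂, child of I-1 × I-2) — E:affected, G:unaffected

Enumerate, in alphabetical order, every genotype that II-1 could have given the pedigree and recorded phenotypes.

II-1 ∈ {Ee gg, ee gg}

E/I-1 un ·: ee
E/I-2 aff ·: Ee|EE
E/II-1 ? I-1×I-2: ee|Ee
E/II-2 ? I-1×I-2: ee|Ee
E/II-3 aff I-1×I-2: Ee
⇒ E over [I-1,I-2,II-1,II-2,II-3]: 5 consistent
G/I-1 aff ·: Gg
G/I-2 un ·: gg
G/II-1 un I-1×I-2: gg
G/II-2 aff I-1×I-2: Gg
G/II-3 un I-1×I-2: gg
⇒ G over [I-1,I-2,II-1,II-2,II-3]: 1 consistent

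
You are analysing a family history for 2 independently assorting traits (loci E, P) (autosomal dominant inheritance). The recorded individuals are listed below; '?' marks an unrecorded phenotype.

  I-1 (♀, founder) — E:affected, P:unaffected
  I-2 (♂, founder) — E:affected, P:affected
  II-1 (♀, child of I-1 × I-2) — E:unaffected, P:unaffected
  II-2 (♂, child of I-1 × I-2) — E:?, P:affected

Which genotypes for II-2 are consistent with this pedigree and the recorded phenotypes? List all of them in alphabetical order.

II-2 ∈ {EE Pp, Ee Pp, ee Pp}

E/I-1 aff ·: Ee
E/I-2 aff ·: Ee
E/II-1 un I-1×I-2: ee
E/II-2 ? I-1×I-2: ee|Ee|EE
⇒ E over [I-1,I-2,II-1,II-2]: 3 consistent
P/I-1 un ·: pp
P/I-2 aff ·: Pp
P/II-1 un I-1×I-2: pp
P/II-2 aff I-1×I-2: Pp
⇒ P over [I-1,I-2,II-1,II-2]: 1 consistent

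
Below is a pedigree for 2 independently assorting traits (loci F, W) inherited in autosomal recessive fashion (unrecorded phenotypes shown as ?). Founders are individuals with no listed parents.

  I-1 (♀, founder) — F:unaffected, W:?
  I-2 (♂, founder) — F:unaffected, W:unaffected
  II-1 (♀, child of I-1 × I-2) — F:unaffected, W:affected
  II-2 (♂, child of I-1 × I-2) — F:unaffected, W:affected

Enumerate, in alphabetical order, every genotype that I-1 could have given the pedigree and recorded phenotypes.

F/I-1 un ·: FF|Ff
F/I-2 un ·: FF|Ff
F/II-1 un I-1×I-2: FF|Ff
F/II-2 un I-1×I-2: FF|Ff
⇒ F over [I-1,I-2,II-1,II-2]: 13 consistent
W/I-1 ? ·: Ww|ww
W/I-2 un ·: Ww
W/II-1 aff I-1×I-2: ww
W/II-2 aff I-1×I-2: ww
⇒ W over [I-1,I-2,II-1,II-2]: 2 consistent

I-1 ∈ {FF Ww, FF ww, Ff Ww, Ff ww}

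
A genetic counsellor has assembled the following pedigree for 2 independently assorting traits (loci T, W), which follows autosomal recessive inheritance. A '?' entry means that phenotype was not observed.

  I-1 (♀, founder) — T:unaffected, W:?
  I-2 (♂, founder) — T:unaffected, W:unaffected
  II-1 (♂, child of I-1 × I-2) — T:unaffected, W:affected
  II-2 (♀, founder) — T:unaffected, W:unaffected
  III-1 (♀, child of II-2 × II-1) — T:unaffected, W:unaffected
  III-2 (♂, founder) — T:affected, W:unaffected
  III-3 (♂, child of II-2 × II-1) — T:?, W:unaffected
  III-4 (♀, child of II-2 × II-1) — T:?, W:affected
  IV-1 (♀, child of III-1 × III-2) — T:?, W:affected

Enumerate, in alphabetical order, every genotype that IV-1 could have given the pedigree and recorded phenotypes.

T/I-1 un ·: TT|Tt
T/I-2 un ·: TT|Tt
T/II-1 un I-1×I-2: TT|Tt
T/II-2 un ·: TT|Tt
T/III-1 un II-2×II-1: TT|Tt
T/III-2 aff ·: tt
T/III-3 ? II-2×II-1: TT|Tt|tt
T/III-4 ? II-2×II-1: TT|Tt|tt
T/IV-1 ? III-1×III-2: Tt|tt
⇒ T over [I-1,I-2,II-1,II-2,III-1,III-2,III-3,III-4,IV-1]: 169 consistent
W/I-1 ? ·: Ww|ww
W/I-2 un ·: Ww
W/II-1 aff I-1×I-2: ww
W/II-2 un ·: Ww
W/III-1 un II-2×II-1: Ww
W/III-2 un ·: Ww
W/III-3 un II-2×II-1: Ww
W/III-4 aff II-2×II-1: ww
W/IV-1 aff III-1×III-2: ww
⇒ W over [I-1,I-2,II-1,II-2,III-1,III-2,III-3,III-4,IV-1]: 2 consistent

IV-1 ∈ {Tt ww, tt ww}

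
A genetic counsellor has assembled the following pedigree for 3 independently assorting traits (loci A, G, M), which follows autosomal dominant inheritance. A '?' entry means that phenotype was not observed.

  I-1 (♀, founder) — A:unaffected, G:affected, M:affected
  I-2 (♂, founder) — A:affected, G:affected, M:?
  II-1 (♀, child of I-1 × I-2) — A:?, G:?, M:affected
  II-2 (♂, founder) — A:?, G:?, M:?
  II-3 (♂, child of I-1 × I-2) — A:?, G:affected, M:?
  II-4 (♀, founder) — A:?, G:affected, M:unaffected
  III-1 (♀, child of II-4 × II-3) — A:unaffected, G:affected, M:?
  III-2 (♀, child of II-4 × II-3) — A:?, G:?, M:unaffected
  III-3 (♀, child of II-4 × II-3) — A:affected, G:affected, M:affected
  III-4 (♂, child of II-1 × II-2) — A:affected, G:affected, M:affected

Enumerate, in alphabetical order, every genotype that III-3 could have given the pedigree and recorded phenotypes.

A/I-1 un ·: aa
A/I-2 aff ·: Aa|AA
A/II-1 ? I-1×I-2: aa|Aa
A/II-2 ? ·: aa|Aa|AA
A/II-3 ? I-1×I-2: aa|Aa
A/II-4 ? ·: aa|Aa
A/III-1 un II-4×II-3: aa
A/III-2 ? II-4×II-3: aa|Aa|AA
A/III-3 aff II-4×II-3: Aa|AA
A/III-4 aff II-1×II-2: Aa|AA
⇒ A over [I-1,I-2,II-1,II-2,II-3,II-4,III-1,III-2,III-3,III-4]: 110 consistent
G/I-1 aff ·: Gg|GG
G/I-2 aff ·: Gg|GG
G/II-1 ? I-1×I-2: gg|Gg|GG
G/II-2 ? ·: gg|Gg|GG
G/II-3 aff I-1×I-2: Gg|GG
G/II-4 aff ·: Gg|GG
G/III-1 aff II-4×II-3: Gg|GG
G/III-2 ? II-4×II-3: gg|Gg|GG
G/III-3 aff II-4×II-3: Gg|GG
G/III-4 aff II-1×II-2: Gg|GG
⇒ G over [I-1,I-2,II-1,II-2,II-3,II-4,III-1,III-2,III-3,III-4]: 877 consistent
M/I-1 aff ·: Mm|MM
M/I-2 ? ·: mm|Mm|MM
M/II-1 aff I-1×I-2: Mm|MM
M/II-2 ? ·: mm|Mm|MM
M/II-3 ? I-1×I-2: Mm
M/II-4 un ·: mm
M/III-1 ? II-4×II-3: mm|Mm
M/III-2 un II-4×II-3: mm
M/III-3 aff II-4×II-3: Mm
M/III-4 aff II-1×II-2: Mm|MM
⇒ M over [I-1,I-2,II-1,II-2,II-3,II-4,III-1,III-2,III-3,III-4]: 74 consistent

III-3 ∈ {AA GG Mm, AA Gg Mm, Aa GG Mm, Aa Gg Mm}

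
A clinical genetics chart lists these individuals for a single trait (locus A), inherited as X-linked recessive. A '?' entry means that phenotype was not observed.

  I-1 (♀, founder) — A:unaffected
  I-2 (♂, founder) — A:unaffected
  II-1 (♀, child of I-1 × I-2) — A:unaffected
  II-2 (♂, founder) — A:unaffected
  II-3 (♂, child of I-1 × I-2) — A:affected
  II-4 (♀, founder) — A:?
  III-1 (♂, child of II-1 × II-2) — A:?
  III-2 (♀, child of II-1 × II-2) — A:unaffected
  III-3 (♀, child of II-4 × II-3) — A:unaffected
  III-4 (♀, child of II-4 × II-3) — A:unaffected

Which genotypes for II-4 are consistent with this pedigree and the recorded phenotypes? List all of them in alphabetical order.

A/I-1 un ·: X^AX^a
A/I-2 un ·: X^AY
A/II-1 un I-1×I-2: X^AX^A|X^AX^a
A/II-2 un ·: X^AY
A/II-3 aff I-1×I-2: X^aY
A/II-4 ? ·: X^AX^A|X^AX^a
A/III-1 ? II-1×II-2: X^AY|X^aY
A/III-2 un II-1×II-2: X^AX^A|X^AX^a
A/III-3 un II-4×II-3: X^AX^a
A/III-4 un II-4×II-3: X^AX^a
⇒ A over [I-1,I-2,II-1,II-2,II-3,II-4,III-1,III-2,III-3,III-4]: 10 consistent

II-4 ∈ {X^AX^A, X^AX^a}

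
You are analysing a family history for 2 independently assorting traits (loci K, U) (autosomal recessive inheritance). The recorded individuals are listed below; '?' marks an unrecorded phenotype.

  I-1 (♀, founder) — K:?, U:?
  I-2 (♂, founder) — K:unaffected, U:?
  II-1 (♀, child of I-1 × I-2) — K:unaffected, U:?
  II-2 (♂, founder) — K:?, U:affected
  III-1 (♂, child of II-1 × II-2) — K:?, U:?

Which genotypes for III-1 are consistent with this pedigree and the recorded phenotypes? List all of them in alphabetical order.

K/I-1 ? ·: KK|Kk|kk
K/I-2 un ·: KK|Kk
K/II-1 un I-1×I-2: KK|Kk
K/II-2 ? ·: KK|Kk|kk
K/III-1 ? II-1×II-2: KK|Kk|kk
⇒ K over [I-1,I-2,II-1,II-2,III-1]: 51 consistent
U/I-1 ? ·: UU|Uu|uu
U/I-2 ? ·: UU|Uu|uu
U/II-1 ? I-1×I-2: UU|Uu|uu
U/II-2 aff ·: uu
U/III-1 ? II-1×II-2: Uu|uu
⇒ U over [I-1,I-2,II-1,II-2,III-1]: 22 consistent

III-1 ∈ {KK Uu, KK uu, Kk Uu, Kk uu, kk Uu, kk uu}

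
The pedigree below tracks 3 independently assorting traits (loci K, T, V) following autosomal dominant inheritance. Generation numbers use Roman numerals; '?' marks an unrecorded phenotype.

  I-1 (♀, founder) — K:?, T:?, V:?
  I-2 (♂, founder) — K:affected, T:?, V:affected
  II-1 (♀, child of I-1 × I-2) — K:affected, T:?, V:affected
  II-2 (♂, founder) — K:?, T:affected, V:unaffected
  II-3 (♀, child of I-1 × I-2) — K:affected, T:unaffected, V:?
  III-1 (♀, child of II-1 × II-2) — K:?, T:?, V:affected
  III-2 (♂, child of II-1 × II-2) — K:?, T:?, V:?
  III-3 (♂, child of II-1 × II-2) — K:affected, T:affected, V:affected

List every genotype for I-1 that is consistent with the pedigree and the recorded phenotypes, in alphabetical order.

I-1 ∈ {KK Tt VV, KK Tt Vv, KK Tt vv, KK tt VV, KK tt Vv, KK tt vv, Kk Tt VV, Kk Tt Vv, Kk Tt vv, Kk tt VV, Kk tt Vv, Kk tt vv, kk Tt VV, kk Tt Vv, kk Tt vv, kk tt VV, kk tt Vv, kk tt vv}

K/I-1 ? ·: kk|Kk|KK
K/I-2 aff ·: Kk|KK
K/II-1 aff I-1×I-2: Kk|KK
K/II-2 ? ·: kk|Kk|KK
K/II-3 aff I-1×I-2: Kk|KK
K/III-1 ? II-1×II-2: kk|Kk|KK
K/III-2 ? II-1×II-2: kk|Kk|KK
K/III-3 aff II-1×II-2: Kk|KK
⇒ K over [I-1,I-2,II-1,II-2,II-3,III-1,III-2,III-3]: 310 consistent
T/I-1 ? ·: tt|Tt
T/I-2 ? ·: tt|Tt
T/II-1 ? I-1×I-2: tt|Tt|TT
T/II-2 aff ·: Tt|TT
T/II-3 un I-1×I-2: tt
T/III-1 ? II-1×II-2: tt|Tt|TT
T/III-2 ? II-1×II-2: tt|Tt|TT
T/III-3 aff II-1×II-2: Tt|TT
⇒ T over [I-1,I-2,II-1,II-2,II-3,III-1,III-2,III-3]: 107 consistent
V/I-1 ? ·: vv|Vv|VV
V/I-2 aff ·: Vv|VV
V/II-1 aff I-1×I-2: Vv|VV
V/II-2 un ·: vv
V/II-3 ? I-1×I-2: vv|Vv|VV
V/III-1 aff II-1×II-2: Vv
V/III-2 ? II-1×II-2: vv|Vv
V/III-3 aff II-1×II-2: Vv
⇒ V over [I-1,I-2,II-1,II-2,II-3,III-1,III-2,III-3]: 28 consistent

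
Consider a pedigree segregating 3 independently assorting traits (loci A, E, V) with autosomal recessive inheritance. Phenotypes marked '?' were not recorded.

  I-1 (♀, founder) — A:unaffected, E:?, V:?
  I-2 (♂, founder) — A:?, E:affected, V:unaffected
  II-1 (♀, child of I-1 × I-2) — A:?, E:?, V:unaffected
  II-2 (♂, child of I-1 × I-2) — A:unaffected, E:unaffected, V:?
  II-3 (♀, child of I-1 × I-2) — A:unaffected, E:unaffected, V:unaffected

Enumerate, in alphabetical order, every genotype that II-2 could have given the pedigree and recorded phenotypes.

II-2 ∈ {AA Ee VV, AA Ee Vv, AA Ee vv, Aa Ee VV, Aa Ee Vv, Aa Ee vv}

A/I-1 un ·: AA|Aa
A/I-2 ? ·: AA|Aa|aa
A/II-1 ? I-1×I-2: AA|Aa|aa
A/II-2 un I-1×I-2: AA|Aa
A/II-3 un I-1×I-2: AA|Aa
⇒ A over [I-1,I-2,II-1,II-2,II-3]: 32 consistent
E/I-1 ? ·: EE|Ee
E/I-2 aff ·: ee
E/II-1 ? I-1×I-2: Ee|ee
E/II-2 un I-1×I-2: Ee
E/II-3 un I-1×I-2: Ee
⇒ E over [I-1,I-2,II-1,II-2,II-3]: 3 consistent
V/I-1 ? ·: VV|Vv|vv
V/I-2 un ·: VV|Vv
V/II-1 un I-1×I-2: VV|Vv
V/II-2 ? I-1×I-2: VV|Vv|vv
V/II-3 un I-1×I-2: VV|Vv
⇒ V over [I-1,I-2,II-1,II-2,II-3]: 32 consistent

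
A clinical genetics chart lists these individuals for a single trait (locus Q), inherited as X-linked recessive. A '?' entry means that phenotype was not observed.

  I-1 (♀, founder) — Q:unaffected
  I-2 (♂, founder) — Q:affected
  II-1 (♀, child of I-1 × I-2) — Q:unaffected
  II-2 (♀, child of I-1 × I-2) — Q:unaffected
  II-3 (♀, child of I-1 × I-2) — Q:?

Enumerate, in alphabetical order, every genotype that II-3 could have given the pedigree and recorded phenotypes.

II-3 ∈ {X^QX^q, X^qX^q}

Q/I-1 un ·: X^QX^Q|X^QX^q
Q/I-2 aff ·: X^qY
Q/II-1 un I-1×I-2: X^QX^q
Q/II-2 un I-1×I-2: X^QX^q
Q/II-3 ? I-1×I-2: X^QX^q|X^qX^q
⇒ Q over [I-1,I-2,II-1,II-2,II-3]: 3 consistent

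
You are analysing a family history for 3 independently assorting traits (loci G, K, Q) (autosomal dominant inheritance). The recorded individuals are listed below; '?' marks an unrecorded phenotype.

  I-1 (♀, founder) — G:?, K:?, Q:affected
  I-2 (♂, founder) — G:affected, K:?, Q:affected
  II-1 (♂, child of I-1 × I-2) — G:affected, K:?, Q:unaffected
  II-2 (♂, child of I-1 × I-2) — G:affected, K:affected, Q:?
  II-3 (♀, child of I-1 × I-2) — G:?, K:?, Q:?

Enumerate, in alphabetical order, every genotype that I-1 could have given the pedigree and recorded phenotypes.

G/I-1 ? ·: gg|Gg|GG
G/I-2 aff ·: Gg|GG
G/II-1 aff I-1×I-2: Gg|GG
G/II-2 aff I-1×I-2: Gg|GG
G/II-3 ? I-1×I-2: gg|Gg|GG
⇒ G over [I-1,I-2,II-1,II-2,II-3]: 32 consistent
K/I-1 ? ·: kk|Kk|KK
K/I-2 ? ·: kk|Kk|KK
K/II-1 ? I-1×I-2: kk|Kk|KK
K/II-2 aff I-1×I-2: Kk|KK
K/II-3 ? I-1×I-2: kk|Kk|KK
⇒ K over [I-1,I-2,II-1,II-2,II-3]: 45 consistent
Q/I-1 aff ·: Qq
Q/I-2 aff ·: Qq
Q/II-1 un I-1×I-2: qq
Q/II-2 ? I-1×I-2: qq|Qq|QQ
Q/II-3 ? I-1×I-2: qq|Qq|QQ
⇒ Q over [I-1,I-2,II-1,II-2,II-3]: 9 consistent

I-1 ∈ {GG KK Qq, GG Kk Qq, GG kk Qq, Gg KK Qq, Gg Kk Qq, Gg kk Qq, gg KK Qq, gg Kk Qq, gg kk Qq}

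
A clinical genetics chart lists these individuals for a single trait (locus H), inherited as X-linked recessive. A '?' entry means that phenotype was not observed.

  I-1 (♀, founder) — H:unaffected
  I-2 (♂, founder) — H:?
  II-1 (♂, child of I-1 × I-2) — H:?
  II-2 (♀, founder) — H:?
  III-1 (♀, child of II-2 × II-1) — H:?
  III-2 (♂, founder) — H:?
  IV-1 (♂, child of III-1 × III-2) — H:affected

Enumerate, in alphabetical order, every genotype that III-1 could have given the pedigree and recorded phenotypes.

III-1 ∈ {X^HX^h, X^hX^h}

H/I-1 un ·: X^HX^H|X^HX^h
H/I-2 ? ·: X^HY|X^hY
H/II-1 ? I-1×I-2: X^HY|X^hY
H/II-2 ? ·: X^HX^H|X^HX^h|X^hX^h
H/III-1 ? II-2×II-1: X^HX^h|X^hX^h
H/III-2 ? ·: X^HY|X^hY
H/IV-1 aff III-1×III-2: X^hY
⇒ H over [I-1,I-2,II-1,II-2,III-1,III-2,IV-1]: 32 consistent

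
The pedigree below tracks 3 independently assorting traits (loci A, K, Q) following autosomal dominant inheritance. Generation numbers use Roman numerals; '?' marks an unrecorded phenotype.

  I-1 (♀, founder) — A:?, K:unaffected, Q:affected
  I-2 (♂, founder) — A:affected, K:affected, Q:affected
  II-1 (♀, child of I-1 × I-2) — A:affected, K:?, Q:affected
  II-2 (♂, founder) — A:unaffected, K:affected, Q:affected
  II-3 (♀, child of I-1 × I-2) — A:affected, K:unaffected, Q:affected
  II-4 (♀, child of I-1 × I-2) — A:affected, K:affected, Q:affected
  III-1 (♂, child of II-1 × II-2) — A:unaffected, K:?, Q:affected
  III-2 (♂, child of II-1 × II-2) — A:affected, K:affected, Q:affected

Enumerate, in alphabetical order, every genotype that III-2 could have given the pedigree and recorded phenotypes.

III-2 ∈ {Aa KK QQ, Aa KK Qq, Aa Kk QQ, Aa Kk Qq}

A/I-1 ? ·: aa|Aa|AA
A/I-2 aff ·: Aa|AA
A/II-1 aff I-1×I-2: Aa
A/II-2 un ·: aa
A/II-3 aff I-1×I-2: Aa|AA
A/II-4 aff I-1×I-2: Aa|AA
A/III-1 un II-1×II-2: aa
A/III-2 aff II-1×II-2: Aa
⇒ A over [I-1,I-2,II-1,II-2,II-3,II-4,III-1,III-2]: 14 consistent
K/I-1 un ·: kk
K/I-2 aff ·: Kk
K/II-1 ? I-1×I-2: kk|Kk
K/II-2 aff ·: Kk|KK
K/II-3 un I-1×I-2: kk
K/II-4 aff I-1×I-2: Kk
K/III-1 ? II-1×II-2: kk|Kk|KK
K/III-2 aff II-1×II-2: Kk|KK
⇒ K over [I-1,I-2,II-1,II-2,II-3,II-4,III-1,III-2]: 13 consistent
Q/I-1 aff ·: Qq|QQ
Q/I-2 aff ·: Qq|QQ
Q/II-1 aff I-1×I-2: Qq|QQ
Q/II-2 aff ·: Qq|QQ
Q/II-3 aff I-1×I-2: Qq|QQ
Q/II-4 aff I-1×I-2: Qq|QQ
Q/III-1 aff II-1×II-2: Qq|QQ
Q/III-2 aff II-1×II-2: Qq|QQ
⇒ Q over [I-1,I-2,II-1,II-2,II-3,II-4,III-1,III-2]: 161 consistent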